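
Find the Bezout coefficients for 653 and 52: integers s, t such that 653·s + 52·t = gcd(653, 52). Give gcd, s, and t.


Euclidean algorithm on (653, 52) — divide until remainder is 0:
  653 = 12 · 52 + 29
  52 = 1 · 29 + 23
  29 = 1 · 23 + 6
  23 = 3 · 6 + 5
  6 = 1 · 5 + 1
  5 = 5 · 1 + 0
gcd(653, 52) = 1.
Track Bezout coefficients alongside the remainders: start with r₀ = 653 = a·1 + b·0 (s = 1, t = 0) and r₁ = 52 = a·0 + b·1 (s = 0, t = 1); each new remainder r_{k+1} = r_{k-1} − q_k·r_k inherits s_{k+1} = s_{k-1} − q_k·s_k, t_{k+1} = t_{k-1} − q_k·t_k, so r_k = a·s_k + b·t_k at every step:
  q = 12: r = 29, s = 1 − 12·0 = 1, t = 0 − 12·1 = -12  (check: 653·1 + 52·(-12) = 29)
  q = 1: r = 23, s = 0 − 1·1 = -1, t = 1 − 1·(-12) = 13  (check: 653·(-1) + 52·13 = 23)
  q = 1: r = 6, s = 1 − 1·(-1) = 2, t = -12 − 1·13 = -25  (check: 653·2 + 52·(-25) = 6)
  q = 3: r = 5, s = -1 − 3·2 = -7, t = 13 − 3·(-25) = 88  (check: 653·(-7) + 52·88 = 5)
  q = 1: r = 1, s = 2 − 1·(-7) = 9, t = -25 − 1·88 = -113  (check: 653·9 + 52·(-113) = 1)
The row with r = 1 (the gcd) gives the Bezout coefficients s = 9, t = -113.
Result: 653 · (9) + 52 · (-113) = 1.

gcd(653, 52) = 1; s = 9, t = -113 (check: 653·9 + 52·(-113) = 1).


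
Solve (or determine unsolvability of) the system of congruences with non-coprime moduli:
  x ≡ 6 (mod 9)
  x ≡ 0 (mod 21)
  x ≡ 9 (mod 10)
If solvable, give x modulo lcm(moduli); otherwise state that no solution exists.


Moduli 9, 21, 10 are not pairwise coprime, so CRT works modulo lcm(m_i) when all pairwise compatibility conditions hold.
Pairwise compatibility: gcd(m_i, m_j) must divide a_i - a_j for every pair.
Merge one congruence at a time:
  Start: x ≡ 6 (mod 9).
  Combine with x ≡ 0 (mod 21): gcd(9, 21) = 3; 0 - 6 = -6, which IS divisible by 3, so compatible.
    Write x = 6 + 9·t and substitute into x ≡ 0 (mod 21): 9·t ≡ 0 − 6 = -6 (mod 21).
    Divide the congruence (and modulus) by g = 3: 3·t ≡ -2 (mod 7).
    Reduce coefficients mod 7: 3·t ≡ 5 (mod 7).
    The inverse of 3 mod 7 is 5 (since 3·5 = 15 = 2·7 + 1), so t ≡ 5·5 = 25 ≡ 4 (mod 7).
    Then x = 6 + 9·4 = 42, valid modulo lcm(9, 21) = 63: x ≡ 42 (mod 63).
  Combine with x ≡ 9 (mod 10): gcd(63, 10) = 1; 9 - 42 = -33, which IS divisible by 1, so compatible.
    Write x = 42 + 63·t and substitute into x ≡ 9 (mod 10): 63·t ≡ 9 − 42 = -33 (mod 10).
    Reduce coefficients mod 10: 3·t ≡ 7 (mod 10).
    The inverse of 3 mod 10 is 7 (since 3·7 = 21 = 2·10 + 1), so t ≡ 7·7 = 49 ≡ 9 (mod 10).
    Then x = 42 + 63·9 = 609, valid modulo lcm(63, 10) = 630: x ≡ 609 (mod 630).
Verify: 609 mod 9 = 6, 609 mod 21 = 0, 609 mod 10 = 9.

x ≡ 609 (mod 630).


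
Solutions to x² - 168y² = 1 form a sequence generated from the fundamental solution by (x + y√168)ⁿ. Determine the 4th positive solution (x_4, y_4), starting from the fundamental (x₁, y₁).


Step 1: Find the fundamental solution (x₁, y₁) of x² - 168y² = 1.
  Expand √168 as a continued fraction. a₀ = ⌊√168⌋ = 12; iterate m_{k+1} = d_k·a_k − m_k, d_{k+1} = (168 − m_{k+1}²)/d_k, a_{k+1} = ⌊(a₀ + m_{k+1})/d_{k+1}⌋ (starting m₀ = 0, d₀ = 1), with convergents p_k = a_k·p_{k-1} + p_{k-2}, q_k = a_k·q_{k-1} + q_{k-2} (p₋₁ = 1, q₋₁ = 0):
  k = 0: a₀ = 12; p₀/q₀ = 12/1; p₀² − 168·q₀² = 144 − 168 = -24.
  k = 1: m = 12, d = 24, a = ⌊(12 + 12)/24⌋ = 1; p/q = (1·12 + 1)/(1·1 + 0) = 13/1; p² − 168·q² = 169 − 168 = 1.
  The first convergent with p² − 168·q² = 1 gives the fundamental solution (x₁, y₁) = (13, 1).
Step 2: Apply the recurrence (x_{n+1}, y_{n+1}) = (x₁x_n + 168y₁y_n, x₁y_n + y₁x_n) repeatedly.
  From (x_1, y_1) = (13, 1): x_2 = 13·13 + 168·1·1 = 337; y_2 = 13·1 + 1·13 = 26.
  From (x_2, y_2) = (337, 26): x_3 = 13·337 + 168·1·26 = 8749; y_3 = 13·26 + 1·337 = 675.
  From (x_3, y_3) = (8749, 675): x_4 = 13·8749 + 168·1·675 = 227137; y_4 = 13·675 + 1·8749 = 17524.
Step 3: Verify x_4² - 168·y_4² = 51591216769 - 51591216768 = 1 (should be 1). ✓

(x_1, y_1) = (13, 1); (x_4, y_4) = (227137, 17524).


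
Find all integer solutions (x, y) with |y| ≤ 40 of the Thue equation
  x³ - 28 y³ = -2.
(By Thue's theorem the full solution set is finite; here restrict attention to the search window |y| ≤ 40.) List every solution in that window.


The equation is x³ - 28y³ = -2. For fixed y, x³ = 28·y³ − 2, so a solution requires the RHS to be a perfect cube.
Strategy: iterate y from -40 to 40, compute RHS = 28·y³ − 2, and check whether it is a (positive or negative) perfect cube.
Check small values of y:
  y = 0: RHS = -2 is not a perfect cube.
  y = 1: RHS = 26 is not a perfect cube.
  y = -1: RHS = -30 is not a perfect cube.
  y = 2: RHS = 222 is not a perfect cube.
  y = -2: RHS = -226 is not a perfect cube.
  y = 3: RHS = 754 is not a perfect cube.
  y = -3: RHS = -758 is not a perfect cube.
Continuing the search up to |y| = 40 finds no solutions either.
No (x, y) in the scanned range satisfies the equation.

No integer solutions with |y| ≤ 40.


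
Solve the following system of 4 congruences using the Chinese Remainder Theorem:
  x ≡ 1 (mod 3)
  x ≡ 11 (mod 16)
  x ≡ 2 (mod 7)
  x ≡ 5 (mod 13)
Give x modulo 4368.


Product of moduli M = 3 · 16 · 7 · 13 = 4368.
Merge one congruence at a time:
  Start: x ≡ 1 (mod 3).
  Combine with x ≡ 11 (mod 16); new modulus lcm = 48.
    Write x = 1 + 3·t and substitute into x ≡ 11 (mod 16): 3·t ≡ 11 − 1 = 10 (mod 16).
    The inverse of 3 mod 16 is 11 (since 3·11 = 33 = 2·16 + 1), so t ≡ 11·10 = 110 ≡ 14 (mod 16).
    Then x = 1 + 3·14 = 43, valid modulo lcm(3, 16) = 48: x ≡ 43 (mod 48).
  Combine with x ≡ 2 (mod 7); new modulus lcm = 336.
    Write x = 43 + 48·t and substitute into x ≡ 2 (mod 7): 48·t ≡ 2 − 43 = -41 (mod 7).
    Reduce coefficients mod 7: 6·t ≡ 1 (mod 7).
    The inverse of 6 mod 7 is 6 (since 6·6 = 36 = 5·7 + 1), so t ≡ 6·1 = 6 ≡ 6 (mod 7).
    Then x = 43 + 48·6 = 331, valid modulo lcm(48, 7) = 336: x ≡ 331 (mod 336).
  Combine with x ≡ 5 (mod 13); new modulus lcm = 4368.
    Write x = 331 + 336·t and substitute into x ≡ 5 (mod 13): 336·t ≡ 5 − 331 = -326 (mod 13).
    Reduce coefficients mod 13: 11·t ≡ 12 (mod 13).
    The inverse of 11 mod 13 is 6 (since 11·6 = 66 = 5·13 + 1), so t ≡ 6·12 = 72 ≡ 7 (mod 13).
    Then x = 331 + 336·7 = 2683, valid modulo lcm(336, 13) = 4368: x ≡ 2683 (mod 4368).
Verify against each original: 2683 mod 3 = 1, 2683 mod 16 = 11, 2683 mod 7 = 2, 2683 mod 13 = 5.

x ≡ 2683 (mod 4368).


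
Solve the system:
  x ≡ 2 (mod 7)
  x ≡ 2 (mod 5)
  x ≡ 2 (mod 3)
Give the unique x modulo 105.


Moduli 7, 5, 3 are pairwise coprime; by CRT there is a unique solution modulo M = 7 · 5 · 3 = 105.
Solve pairwise, accumulating the modulus:
  Start with x ≡ 2 (mod 7).
  Combine with x ≡ 2 (mod 5): since gcd(7, 5) = 1, we get a unique residue mod 35.
    Write x = 2 + 7·t and substitute into x ≡ 2 (mod 5): 7·t ≡ 2 − 2 = 0 (mod 5).
    Reduce coefficients mod 5: 2·t ≡ 0 (mod 5).
    The inverse of 2 mod 5 is 3 (since 2·3 = 6 = 1·5 + 1), so t ≡ 3·0 = 0 ≡ 0 (mod 5).
    Then x = 2 + 7·0 = 2, valid modulo lcm(7, 5) = 35: x ≡ 2 (mod 35).
  Combine with x ≡ 2 (mod 3): since gcd(35, 3) = 1, we get a unique residue mod 105.
    Write x = 2 + 35·t and substitute into x ≡ 2 (mod 3): 35·t ≡ 2 − 2 = 0 (mod 3).
    Reduce coefficients mod 3: 2·t ≡ 0 (mod 3).
    The inverse of 2 mod 3 is 2 (since 2·2 = 4 = 1·3 + 1), so t ≡ 2·0 = 0 ≡ 0 (mod 3).
    Then x = 2 + 35·0 = 2, valid modulo lcm(35, 3) = 105: x ≡ 2 (mod 105).
Verify: 2 mod 7 = 2 ✓, 2 mod 5 = 2 ✓, 2 mod 3 = 2 ✓.

x ≡ 2 (mod 105).


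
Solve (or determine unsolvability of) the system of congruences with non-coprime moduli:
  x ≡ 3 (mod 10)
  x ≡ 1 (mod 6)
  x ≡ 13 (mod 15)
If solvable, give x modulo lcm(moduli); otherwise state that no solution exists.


Moduli 10, 6, 15 are not pairwise coprime, so CRT works modulo lcm(m_i) when all pairwise compatibility conditions hold.
Pairwise compatibility: gcd(m_i, m_j) must divide a_i - a_j for every pair.
Merge one congruence at a time:
  Start: x ≡ 3 (mod 10).
  Combine with x ≡ 1 (mod 6): gcd(10, 6) = 2; 1 - 3 = -2, which IS divisible by 2, so compatible.
    Write x = 3 + 10·t and substitute into x ≡ 1 (mod 6): 10·t ≡ 1 − 3 = -2 (mod 6).
    Divide the congruence (and modulus) by g = 2: 5·t ≡ -1 (mod 3).
    Reduce coefficients mod 3: 2·t ≡ 2 (mod 3).
    The inverse of 2 mod 3 is 2 (since 2·2 = 4 = 1·3 + 1), so t ≡ 2·2 = 4 ≡ 1 (mod 3).
    Then x = 3 + 10·1 = 13, valid modulo lcm(10, 6) = 30: x ≡ 13 (mod 30).
  Combine with x ≡ 13 (mod 15): gcd(30, 15) = 15; 13 - 13 = 0, which IS divisible by 15, so compatible.
    Write x = 13 + 30·t and substitute into x ≡ 13 (mod 15): 30·t ≡ 13 − 13 = 0 (mod 15).
    Divide the congruence (and modulus) by g = 15: 2·t ≡ 0 (mod 1).
    Modulo 1 every t works; take t = 0.
    Then x = 13 + 30·0 = 13, valid modulo lcm(30, 15) = 30: x ≡ 13 (mod 30).
Verify: 13 mod 10 = 3, 13 mod 6 = 1, 13 mod 15 = 13.

x ≡ 13 (mod 30).


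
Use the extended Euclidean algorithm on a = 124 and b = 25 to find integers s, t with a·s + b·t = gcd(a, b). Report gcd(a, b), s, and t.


Euclidean algorithm on (124, 25) — divide until remainder is 0:
  124 = 4 · 25 + 24
  25 = 1 · 24 + 1
  24 = 24 · 1 + 0
gcd(124, 25) = 1.
Track Bezout coefficients alongside the remainders: start with r₀ = 124 = a·1 + b·0 (s = 1, t = 0) and r₁ = 25 = a·0 + b·1 (s = 0, t = 1); each new remainder r_{k+1} = r_{k-1} − q_k·r_k inherits s_{k+1} = s_{k-1} − q_k·s_k, t_{k+1} = t_{k-1} − q_k·t_k, so r_k = a·s_k + b·t_k at every step:
  q = 4: r = 24, s = 1 − 4·0 = 1, t = 0 − 4·1 = -4  (check: 124·1 + 25·(-4) = 24)
  q = 1: r = 1, s = 0 − 1·1 = -1, t = 1 − 1·(-4) = 5  (check: 124·(-1) + 25·5 = 1)
The row with r = 1 (the gcd) gives the Bezout coefficients s = -1, t = 5.
Result: 124 · (-1) + 25 · (5) = 1.

gcd(124, 25) = 1; s = -1, t = 5 (check: 124·(-1) + 25·5 = 1).


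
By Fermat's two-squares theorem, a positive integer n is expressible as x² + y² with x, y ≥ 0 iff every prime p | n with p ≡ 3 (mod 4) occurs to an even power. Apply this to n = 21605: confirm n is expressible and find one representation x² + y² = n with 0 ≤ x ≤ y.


Step 1: Factor n = 21605 = 5 · 29 · 149.
Step 2: Check the mod-4 condition on each prime factor: 5 ≡ 1 (mod 4), exponent 1; 29 ≡ 1 (mod 4), exponent 1; 149 ≡ 1 (mod 4), exponent 1.
All primes ≡ 3 (mod 4) appear to even exponent (or don't appear), so by the two-squares theorem n IS expressible as a sum of two squares.
Step 3: Build a representation. Here n = 5 · 29 · 149 is a product of primes ≡ 1 (mod 4). Each prime p ≡ 1 (mod 4) is itself a sum of two squares; find a² by testing p − a² for a perfect square:
  5: 5 − 1² = 4 = 2² ⇒ 5 = 1² + 2².
  29: 29 − 1² = 28, 29 − 2² = 25 = 5² ⇒ 29 = 2² + 5².
  149: 149 − 1² = 148, 149 − 2² = 145, 149 − 3² = 140, 149 − 4² = 133, 149 − 5² = 124, 149 − 6² = 113, 149 − 7² = 100 = 10² ⇒ 149 = 7² + 10².
  Combine using the Brahmagupta–Fibonacci identity (a² + b²)(c² + d²) = (ac − bd)² + (ad + bc)² = (ac + bd)² + (ad − bc)²:
  5 · 29 = 145: from (1² + 2²)(2² + 5²), take (1·2 − 2·5, 1·5 + 2·2) = (2 − 10, 5 + 4) = (-8, 9); dropping signs (only squares matter) gives (8, 9); check 8² + 9² = 64 + 81 = 145 ✓.
  145 · 149 = 21605: from (8² + 9²)(7² + 10²), take (8·7 − 9·10, 8·10 + 9·7) = (56 − 90, 80 + 63) = (-34, 143); dropping signs (only squares matter) gives (34, 143); check 34² + 143² = 1156 + 20449 = 21605 ✓.
Step 4: Order so x ≤ y and verify: 34² + 143² = 1156 + 20449 = 21605 = n. ✓

n = 21605 = 34² + 143² (one valid representation with x ≤ y).


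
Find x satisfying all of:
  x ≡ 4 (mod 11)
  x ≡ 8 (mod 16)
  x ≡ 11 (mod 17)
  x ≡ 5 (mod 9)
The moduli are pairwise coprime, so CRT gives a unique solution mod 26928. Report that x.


Product of moduli M = 11 · 16 · 17 · 9 = 26928.
Merge one congruence at a time:
  Start: x ≡ 4 (mod 11).
  Combine with x ≡ 8 (mod 16); new modulus lcm = 176.
    Write x = 4 + 11·t and substitute into x ≡ 8 (mod 16): 11·t ≡ 8 − 4 = 4 (mod 16).
    The inverse of 11 mod 16 is 3 (since 11·3 = 33 = 2·16 + 1), so t ≡ 3·4 = 12 ≡ 12 (mod 16).
    Then x = 4 + 11·12 = 136, valid modulo lcm(11, 16) = 176: x ≡ 136 (mod 176).
  Combine with x ≡ 11 (mod 17); new modulus lcm = 2992.
    Write x = 136 + 176·t and substitute into x ≡ 11 (mod 17): 176·t ≡ 11 − 136 = -125 (mod 17).
    Reduce coefficients mod 17: 6·t ≡ 11 (mod 17).
    The inverse of 6 mod 17 is 3 (since 6·3 = 18 = 1·17 + 1), so t ≡ 3·11 = 33 ≡ 16 (mod 17).
    Then x = 136 + 176·16 = 2952, valid modulo lcm(176, 17) = 2992: x ≡ 2952 (mod 2992).
  Combine with x ≡ 5 (mod 9); new modulus lcm = 26928.
    Write x = 2952 + 2992·t and substitute into x ≡ 5 (mod 9): 2992·t ≡ 5 − 2952 = -2947 (mod 9).
    Reduce coefficients mod 9: 4·t ≡ 5 (mod 9).
    The inverse of 4 mod 9 is 7 (since 4·7 = 28 = 3·9 + 1), so t ≡ 7·5 = 35 ≡ 8 (mod 9).
    Then x = 2952 + 2992·8 = 26888, valid modulo lcm(2992, 9) = 26928: x ≡ 26888 (mod 26928).
Verify against each original: 26888 mod 11 = 4, 26888 mod 16 = 8, 26888 mod 17 = 11, 26888 mod 9 = 5.

x ≡ 26888 (mod 26928).


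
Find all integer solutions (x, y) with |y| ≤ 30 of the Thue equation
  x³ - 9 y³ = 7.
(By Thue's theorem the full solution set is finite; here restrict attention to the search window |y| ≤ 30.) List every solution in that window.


The equation is x³ - 9y³ = 7. For fixed y, x³ = 9·y³ + 7, so a solution requires the RHS to be a perfect cube.
Strategy: iterate y from -30 to 30, compute RHS = 9·y³ + 7, and check whether it is a (positive or negative) perfect cube.
Check small values of y:
  y = 0: RHS = 7 is not a perfect cube.
  y = 1: RHS = 16 is not a perfect cube.
  y = -1: RHS = -2 is not a perfect cube.
  y = 2: RHS = 79 is not a perfect cube.
  y = -2: RHS = -65 is not a perfect cube.
  y = 3: RHS = 250 is not a perfect cube.
  y = -3: RHS = -236 is not a perfect cube.
Continuing the search up to |y| = 30 finds no solutions either.
No (x, y) in the scanned range satisfies the equation.

No integer solutions with |y| ≤ 30.


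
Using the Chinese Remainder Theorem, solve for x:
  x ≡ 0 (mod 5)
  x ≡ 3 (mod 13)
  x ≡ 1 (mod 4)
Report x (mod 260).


Moduli 5, 13, 4 are pairwise coprime; by CRT there is a unique solution modulo M = 5 · 13 · 4 = 260.
Solve pairwise, accumulating the modulus:
  Start with x ≡ 0 (mod 5).
  Combine with x ≡ 3 (mod 13): since gcd(5, 13) = 1, we get a unique residue mod 65.
    Write x = 0 + 5·t and substitute into x ≡ 3 (mod 13): 5·t ≡ 3 − 0 = 3 (mod 13).
    The inverse of 5 mod 13 is 8 (since 5·8 = 40 = 3·13 + 1), so t ≡ 8·3 = 24 ≡ 11 (mod 13).
    Then x = 0 + 5·11 = 55, valid modulo lcm(5, 13) = 65: x ≡ 55 (mod 65).
  Combine with x ≡ 1 (mod 4): since gcd(65, 4) = 1, we get a unique residue mod 260.
    Write x = 55 + 65·t and substitute into x ≡ 1 (mod 4): 65·t ≡ 1 − 55 = -54 (mod 4).
    Reduce coefficients mod 4: 1·t ≡ 2 (mod 4).
    So t ≡ 2 (mod 4).
    Then x = 55 + 65·2 = 185, valid modulo lcm(65, 4) = 260: x ≡ 185 (mod 260).
Verify: 185 mod 5 = 0 ✓, 185 mod 13 = 3 ✓, 185 mod 4 = 1 ✓.

x ≡ 185 (mod 260).


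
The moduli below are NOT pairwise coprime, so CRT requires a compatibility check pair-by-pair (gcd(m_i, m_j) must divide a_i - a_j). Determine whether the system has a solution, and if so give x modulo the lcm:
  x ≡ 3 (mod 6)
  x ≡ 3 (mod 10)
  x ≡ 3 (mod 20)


Moduli 6, 10, 20 are not pairwise coprime, so CRT works modulo lcm(m_i) when all pairwise compatibility conditions hold.
Pairwise compatibility: gcd(m_i, m_j) must divide a_i - a_j for every pair.
Merge one congruence at a time:
  Start: x ≡ 3 (mod 6).
  Combine with x ≡ 3 (mod 10): gcd(6, 10) = 2; 3 - 3 = 0, which IS divisible by 2, so compatible.
    Write x = 3 + 6·t and substitute into x ≡ 3 (mod 10): 6·t ≡ 3 − 3 = 0 (mod 10).
    Divide the congruence (and modulus) by g = 2: 3·t ≡ 0 (mod 5).
    The inverse of 3 mod 5 is 2 (since 3·2 = 6 = 1·5 + 1), so t ≡ 2·0 = 0 ≡ 0 (mod 5).
    Then x = 3 + 6·0 = 3, valid modulo lcm(6, 10) = 30: x ≡ 3 (mod 30).
  Combine with x ≡ 3 (mod 20): gcd(30, 20) = 10; 3 - 3 = 0, which IS divisible by 10, so compatible.
    Write x = 3 + 30·t and substitute into x ≡ 3 (mod 20): 30·t ≡ 3 − 3 = 0 (mod 20).
    Divide the congruence (and modulus) by g = 10: 3·t ≡ 0 (mod 2).
    Reduce coefficients mod 2: 1·t ≡ 0 (mod 2).
    So t ≡ 0 (mod 2).
    Then x = 3 + 30·0 = 3, valid modulo lcm(30, 20) = 60: x ≡ 3 (mod 60).
Verify: 3 mod 6 = 3, 3 mod 10 = 3, 3 mod 20 = 3.

x ≡ 3 (mod 60).


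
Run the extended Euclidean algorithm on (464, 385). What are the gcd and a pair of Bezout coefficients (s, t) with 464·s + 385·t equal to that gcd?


Euclidean algorithm on (464, 385) — divide until remainder is 0:
  464 = 1 · 385 + 79
  385 = 4 · 79 + 69
  79 = 1 · 69 + 10
  69 = 6 · 10 + 9
  10 = 1 · 9 + 1
  9 = 9 · 1 + 0
gcd(464, 385) = 1.
Track Bezout coefficients alongside the remainders: start with r₀ = 464 = a·1 + b·0 (s = 1, t = 0) and r₁ = 385 = a·0 + b·1 (s = 0, t = 1); each new remainder r_{k+1} = r_{k-1} − q_k·r_k inherits s_{k+1} = s_{k-1} − q_k·s_k, t_{k+1} = t_{k-1} − q_k·t_k, so r_k = a·s_k + b·t_k at every step:
  q = 1: r = 79, s = 1 − 1·0 = 1, t = 0 − 1·1 = -1  (check: 464·1 + 385·(-1) = 79)
  q = 4: r = 69, s = 0 − 4·1 = -4, t = 1 − 4·(-1) = 5  (check: 464·(-4) + 385·5 = 69)
  q = 1: r = 10, s = 1 − 1·(-4) = 5, t = -1 − 1·5 = -6  (check: 464·5 + 385·(-6) = 10)
  q = 6: r = 9, s = -4 − 6·5 = -34, t = 5 − 6·(-6) = 41  (check: 464·(-34) + 385·41 = 9)
  q = 1: r = 1, s = 5 − 1·(-34) = 39, t = -6 − 1·41 = -47  (check: 464·39 + 385·(-47) = 1)
The row with r = 1 (the gcd) gives the Bezout coefficients s = 39, t = -47.
Result: 464 · (39) + 385 · (-47) = 1.

gcd(464, 385) = 1; s = 39, t = -47 (check: 464·39 + 385·(-47) = 1).


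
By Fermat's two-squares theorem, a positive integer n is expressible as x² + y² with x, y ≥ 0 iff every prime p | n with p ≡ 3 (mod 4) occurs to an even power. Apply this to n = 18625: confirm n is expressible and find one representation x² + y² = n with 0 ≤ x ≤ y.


Step 1: Factor n = 18625 = 5^3 · 149.
Step 2: Check the mod-4 condition on each prime factor: 5 ≡ 1 (mod 4), exponent 3; 149 ≡ 1 (mod 4), exponent 1.
All primes ≡ 3 (mod 4) appear to even exponent (or don't appear), so by the two-squares theorem n IS expressible as a sum of two squares.
Step 3: Build a representation. Group n = k² · m with k = 5 and m = 5 · 149 = 745 (a product of primes ≡ 1 (mod 4)); a representation of m scales to one of n via (k·x)² + (k·y)² = k²(x² + y²). Each prime p ≡ 1 (mod 4) is itself a sum of two squares; find a² by testing p − a² for a perfect square:
  5: 5 − 1² = 4 = 2² ⇒ 5 = 1² + 2².
  149: 149 − 1² = 148, 149 − 2² = 145, 149 − 3² = 140, 149 − 4² = 133, 149 − 5² = 124, 149 − 6² = 113, 149 − 7² = 100 = 10² ⇒ 149 = 7² + 10².
  Combine using the Brahmagupta–Fibonacci identity (a² + b²)(c² + d²) = (ac − bd)² + (ad + bc)² = (ac + bd)² + (ad − bc)²:
  5 · 149 = 745: from (1² + 2²)(7² + 10²), take (1·7 − 2·10, 1·10 + 2·7) = (7 − 20, 10 + 14) = (-13, 24); dropping signs (only squares matter) gives (13, 24); check 13² + 24² = 169 + 576 = 745 ✓.
  Scale by k = 5: (5·13, 5·24) = (65, 120).
Step 4: Order so x ≤ y and verify: 65² + 120² = 4225 + 14400 = 18625 = n. ✓

n = 18625 = 65² + 120² (one valid representation with x ≤ y).


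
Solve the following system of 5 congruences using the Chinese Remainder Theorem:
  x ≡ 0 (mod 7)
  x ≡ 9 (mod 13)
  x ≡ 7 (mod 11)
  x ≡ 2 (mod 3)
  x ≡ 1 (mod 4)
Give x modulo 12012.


Product of moduli M = 7 · 13 · 11 · 3 · 4 = 12012.
Merge one congruence at a time:
  Start: x ≡ 0 (mod 7).
  Combine with x ≡ 9 (mod 13); new modulus lcm = 91.
    Write x = 0 + 7·t and substitute into x ≡ 9 (mod 13): 7·t ≡ 9 − 0 = 9 (mod 13).
    The inverse of 7 mod 13 is 2 (since 7·2 = 14 = 1·13 + 1), so t ≡ 2·9 = 18 ≡ 5 (mod 13).
    Then x = 0 + 7·5 = 35, valid modulo lcm(7, 13) = 91: x ≡ 35 (mod 91).
  Combine with x ≡ 7 (mod 11); new modulus lcm = 1001.
    Write x = 35 + 91·t and substitute into x ≡ 7 (mod 11): 91·t ≡ 7 − 35 = -28 (mod 11).
    Reduce coefficients mod 11: 3·t ≡ 5 (mod 11).
    The inverse of 3 mod 11 is 4 (since 3·4 = 12 = 1·11 + 1), so t ≡ 4·5 = 20 ≡ 9 (mod 11).
    Then x = 35 + 91·9 = 854, valid modulo lcm(91, 11) = 1001: x ≡ 854 (mod 1001).
  Combine with x ≡ 2 (mod 3); new modulus lcm = 3003.
    Write x = 854 + 1001·t and substitute into x ≡ 2 (mod 3): 1001·t ≡ 2 − 854 = -852 (mod 3).
    Reduce coefficients mod 3: 2·t ≡ 0 (mod 3).
    The inverse of 2 mod 3 is 2 (since 2·2 = 4 = 1·3 + 1), so t ≡ 2·0 = 0 ≡ 0 (mod 3).
    Then x = 854 + 1001·0 = 854, valid modulo lcm(1001, 3) = 3003: x ≡ 854 (mod 3003).
  Combine with x ≡ 1 (mod 4); new modulus lcm = 12012.
    Write x = 854 + 3003·t and substitute into x ≡ 1 (mod 4): 3003·t ≡ 1 − 854 = -853 (mod 4).
    Reduce coefficients mod 4: 3·t ≡ 3 (mod 4).
    The inverse of 3 mod 4 is 3 (since 3·3 = 9 = 2·4 + 1), so t ≡ 3·3 = 9 ≡ 1 (mod 4).
    Then x = 854 + 3003·1 = 3857, valid modulo lcm(3003, 4) = 12012: x ≡ 3857 (mod 12012).
Verify against each original: 3857 mod 7 = 0, 3857 mod 13 = 9, 3857 mod 11 = 7, 3857 mod 3 = 2, 3857 mod 4 = 1.

x ≡ 3857 (mod 12012).


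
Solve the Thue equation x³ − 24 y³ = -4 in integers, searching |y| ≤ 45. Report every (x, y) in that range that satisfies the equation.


The equation is x³ - 24y³ = -4. For fixed y, x³ = 24·y³ − 4, so a solution requires the RHS to be a perfect cube.
Strategy: iterate y from -45 to 45, compute RHS = 24·y³ − 4, and check whether it is a (positive or negative) perfect cube.
Check small values of y:
  y = 0: RHS = -4 is not a perfect cube.
  y = 1: RHS = 20 is not a perfect cube.
  y = -1: RHS = -28 is not a perfect cube.
  y = 2: RHS = 188 is not a perfect cube.
  y = -2: RHS = -196 is not a perfect cube.
  y = 3: RHS = 644 is not a perfect cube.
  y = -3: RHS = -652 is not a perfect cube.
Continuing the search up to |y| = 45 finds no solutions either.
No (x, y) in the scanned range satisfies the equation.

No integer solutions with |y| ≤ 45.


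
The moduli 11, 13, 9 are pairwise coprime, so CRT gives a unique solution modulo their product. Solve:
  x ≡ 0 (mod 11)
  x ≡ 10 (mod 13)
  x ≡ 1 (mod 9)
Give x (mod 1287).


Moduli 11, 13, 9 are pairwise coprime; by CRT there is a unique solution modulo M = 11 · 13 · 9 = 1287.
Solve pairwise, accumulating the modulus:
  Start with x ≡ 0 (mod 11).
  Combine with x ≡ 10 (mod 13): since gcd(11, 13) = 1, we get a unique residue mod 143.
    Write x = 0 + 11·t and substitute into x ≡ 10 (mod 13): 11·t ≡ 10 − 0 = 10 (mod 13).
    The inverse of 11 mod 13 is 6 (since 11·6 = 66 = 5·13 + 1), so t ≡ 6·10 = 60 ≡ 8 (mod 13).
    Then x = 0 + 11·8 = 88, valid modulo lcm(11, 13) = 143: x ≡ 88 (mod 143).
  Combine with x ≡ 1 (mod 9): since gcd(143, 9) = 1, we get a unique residue mod 1287.
    Write x = 88 + 143·t and substitute into x ≡ 1 (mod 9): 143·t ≡ 1 − 88 = -87 (mod 9).
    Reduce coefficients mod 9: 8·t ≡ 3 (mod 9).
    The inverse of 8 mod 9 is 8 (since 8·8 = 64 = 7·9 + 1), so t ≡ 8·3 = 24 ≡ 6 (mod 9).
    Then x = 88 + 143·6 = 946, valid modulo lcm(143, 9) = 1287: x ≡ 946 (mod 1287).
Verify: 946 mod 11 = 0 ✓, 946 mod 13 = 10 ✓, 946 mod 9 = 1 ✓.

x ≡ 946 (mod 1287).


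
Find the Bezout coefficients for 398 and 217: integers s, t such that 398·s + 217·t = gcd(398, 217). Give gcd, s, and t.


Euclidean algorithm on (398, 217) — divide until remainder is 0:
  398 = 1 · 217 + 181
  217 = 1 · 181 + 36
  181 = 5 · 36 + 1
  36 = 36 · 1 + 0
gcd(398, 217) = 1.
Track Bezout coefficients alongside the remainders: start with r₀ = 398 = a·1 + b·0 (s = 1, t = 0) and r₁ = 217 = a·0 + b·1 (s = 0, t = 1); each new remainder r_{k+1} = r_{k-1} − q_k·r_k inherits s_{k+1} = s_{k-1} − q_k·s_k, t_{k+1} = t_{k-1} − q_k·t_k, so r_k = a·s_k + b·t_k at every step:
  q = 1: r = 181, s = 1 − 1·0 = 1, t = 0 − 1·1 = -1  (check: 398·1 + 217·(-1) = 181)
  q = 1: r = 36, s = 0 − 1·1 = -1, t = 1 − 1·(-1) = 2  (check: 398·(-1) + 217·2 = 36)
  q = 5: r = 1, s = 1 − 5·(-1) = 6, t = -1 − 5·2 = -11  (check: 398·6 + 217·(-11) = 1)
The row with r = 1 (the gcd) gives the Bezout coefficients s = 6, t = -11.
Result: 398 · (6) + 217 · (-11) = 1.

gcd(398, 217) = 1; s = 6, t = -11 (check: 398·6 + 217·(-11) = 1).


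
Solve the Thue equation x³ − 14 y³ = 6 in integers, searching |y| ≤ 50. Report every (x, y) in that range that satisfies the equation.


The equation is x³ - 14y³ = 6. For fixed y, x³ = 14·y³ + 6, so a solution requires the RHS to be a perfect cube.
Strategy: iterate y from -50 to 50, compute RHS = 14·y³ + 6, and check whether it is a (positive or negative) perfect cube.
Check small values of y:
  y = 0: RHS = 6 is not a perfect cube.
  y = 1: RHS = 20 is not a perfect cube.
  y = -1: RHS = -8 = (-2)³ ⇒ x = -2 works.
  y = 2: RHS = 118 is not a perfect cube.
  y = -2: RHS = -106 is not a perfect cube.
  y = 3: RHS = 384 is not a perfect cube.
  y = -3: RHS = -372 is not a perfect cube.
Continuing the search up to |y| = 50 finds no further solutions beyond those listed.
Collected solutions: (-2, -1).

Solutions (with |y| ≤ 50): (-2, -1).


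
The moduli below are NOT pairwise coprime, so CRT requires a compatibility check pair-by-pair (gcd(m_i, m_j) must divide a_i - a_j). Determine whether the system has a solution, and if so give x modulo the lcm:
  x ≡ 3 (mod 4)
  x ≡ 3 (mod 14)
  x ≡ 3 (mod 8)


Moduli 4, 14, 8 are not pairwise coprime, so CRT works modulo lcm(m_i) when all pairwise compatibility conditions hold.
Pairwise compatibility: gcd(m_i, m_j) must divide a_i - a_j for every pair.
Merge one congruence at a time:
  Start: x ≡ 3 (mod 4).
  Combine with x ≡ 3 (mod 14): gcd(4, 14) = 2; 3 - 3 = 0, which IS divisible by 2, so compatible.
    Write x = 3 + 4·t and substitute into x ≡ 3 (mod 14): 4·t ≡ 3 − 3 = 0 (mod 14).
    Divide the congruence (and modulus) by g = 2: 2·t ≡ 0 (mod 7).
    The inverse of 2 mod 7 is 4 (since 2·4 = 8 = 1·7 + 1), so t ≡ 4·0 = 0 ≡ 0 (mod 7).
    Then x = 3 + 4·0 = 3, valid modulo lcm(4, 14) = 28: x ≡ 3 (mod 28).
  Combine with x ≡ 3 (mod 8): gcd(28, 8) = 4; 3 - 3 = 0, which IS divisible by 4, so compatible.
    Write x = 3 + 28·t and substitute into x ≡ 3 (mod 8): 28·t ≡ 3 − 3 = 0 (mod 8).
    Divide the congruence (and modulus) by g = 4: 7·t ≡ 0 (mod 2).
    Reduce coefficients mod 2: 1·t ≡ 0 (mod 2).
    So t ≡ 0 (mod 2).
    Then x = 3 + 28·0 = 3, valid modulo lcm(28, 8) = 56: x ≡ 3 (mod 56).
Verify: 3 mod 4 = 3, 3 mod 14 = 3, 3 mod 8 = 3.

x ≡ 3 (mod 56).


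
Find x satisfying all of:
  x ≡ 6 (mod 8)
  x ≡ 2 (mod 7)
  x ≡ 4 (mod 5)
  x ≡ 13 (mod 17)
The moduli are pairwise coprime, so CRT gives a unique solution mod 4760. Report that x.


Product of moduli M = 8 · 7 · 5 · 17 = 4760.
Merge one congruence at a time:
  Start: x ≡ 6 (mod 8).
  Combine with x ≡ 2 (mod 7); new modulus lcm = 56.
    Write x = 6 + 8·t and substitute into x ≡ 2 (mod 7): 8·t ≡ 2 − 6 = -4 (mod 7).
    Reduce coefficients mod 7: 1·t ≡ 3 (mod 7).
    So t ≡ 3 (mod 7).
    Then x = 6 + 8·3 = 30, valid modulo lcm(8, 7) = 56: x ≡ 30 (mod 56).
  Combine with x ≡ 4 (mod 5); new modulus lcm = 280.
    Write x = 30 + 56·t and substitute into x ≡ 4 (mod 5): 56·t ≡ 4 − 30 = -26 (mod 5).
    Reduce coefficients mod 5: 1·t ≡ 4 (mod 5).
    So t ≡ 4 (mod 5).
    Then x = 30 + 56·4 = 254, valid modulo lcm(56, 5) = 280: x ≡ 254 (mod 280).
  Combine with x ≡ 13 (mod 17); new modulus lcm = 4760.
    Write x = 254 + 280·t and substitute into x ≡ 13 (mod 17): 280·t ≡ 13 − 254 = -241 (mod 17).
    Reduce coefficients mod 17: 8·t ≡ 14 (mod 17).
    The inverse of 8 mod 17 is 15 (since 8·15 = 120 = 7·17 + 1), so t ≡ 15·14 = 210 ≡ 6 (mod 17).
    Then x = 254 + 280·6 = 1934, valid modulo lcm(280, 17) = 4760: x ≡ 1934 (mod 4760).
Verify against each original: 1934 mod 8 = 6, 1934 mod 7 = 2, 1934 mod 5 = 4, 1934 mod 17 = 13.

x ≡ 1934 (mod 4760).


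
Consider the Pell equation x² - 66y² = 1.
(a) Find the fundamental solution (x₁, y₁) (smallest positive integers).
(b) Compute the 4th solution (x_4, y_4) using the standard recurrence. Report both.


Step 1: Find the fundamental solution (x₁, y₁) of x² - 66y² = 1.
  Expand √66 as a continued fraction. a₀ = ⌊√66⌋ = 8; iterate m_{k+1} = d_k·a_k − m_k, d_{k+1} = (66 − m_{k+1}²)/d_k, a_{k+1} = ⌊(a₀ + m_{k+1})/d_{k+1}⌋ (starting m₀ = 0, d₀ = 1), with convergents p_k = a_k·p_{k-1} + p_{k-2}, q_k = a_k·q_{k-1} + q_{k-2} (p₋₁ = 1, q₋₁ = 0):
  k = 0: a₀ = 8; p₀/q₀ = 8/1; p₀² − 66·q₀² = 64 − 66 = -2.
  k = 1: m = 8, d = 2, a = ⌊(8 + 8)/2⌋ = 8; p/q = (8·8 + 1)/(8·1 + 0) = 65/8; p² − 66·q² = 4225 − 4224 = 1.
  The first convergent with p² − 66·q² = 1 gives the fundamental solution (x₁, y₁) = (65, 8).
Step 2: Apply the recurrence (x_{n+1}, y_{n+1}) = (x₁x_n + 66y₁y_n, x₁y_n + y₁x_n) repeatedly.
  From (x_1, y_1) = (65, 8): x_2 = 65·65 + 66·8·8 = 8449; y_2 = 65·8 + 8·65 = 1040.
  From (x_2, y_2) = (8449, 1040): x_3 = 65·8449 + 66·8·1040 = 1098305; y_3 = 65·1040 + 8·8449 = 135192.
  From (x_3, y_3) = (1098305, 135192): x_4 = 65·1098305 + 66·8·135192 = 142771201; y_4 = 65·135192 + 8·1098305 = 17573920.
Step 3: Verify x_4² - 66·y_4² = 20383615834982401 - 20383615834982400 = 1 (should be 1). ✓

(x_1, y_1) = (65, 8); (x_4, y_4) = (142771201, 17573920).


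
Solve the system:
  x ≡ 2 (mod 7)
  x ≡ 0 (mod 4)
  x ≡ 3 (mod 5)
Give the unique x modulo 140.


Moduli 7, 4, 5 are pairwise coprime; by CRT there is a unique solution modulo M = 7 · 4 · 5 = 140.
Solve pairwise, accumulating the modulus:
  Start with x ≡ 2 (mod 7).
  Combine with x ≡ 0 (mod 4): since gcd(7, 4) = 1, we get a unique residue mod 28.
    Write x = 2 + 7·t and substitute into x ≡ 0 (mod 4): 7·t ≡ 0 − 2 = -2 (mod 4).
    Reduce coefficients mod 4: 3·t ≡ 2 (mod 4).
    The inverse of 3 mod 4 is 3 (since 3·3 = 9 = 2·4 + 1), so t ≡ 3·2 = 6 ≡ 2 (mod 4).
    Then x = 2 + 7·2 = 16, valid modulo lcm(7, 4) = 28: x ≡ 16 (mod 28).
  Combine with x ≡ 3 (mod 5): since gcd(28, 5) = 1, we get a unique residue mod 140.
    Write x = 16 + 28·t and substitute into x ≡ 3 (mod 5): 28·t ≡ 3 − 16 = -13 (mod 5).
    Reduce coefficients mod 5: 3·t ≡ 2 (mod 5).
    The inverse of 3 mod 5 is 2 (since 3·2 = 6 = 1·5 + 1), so t ≡ 2·2 = 4 ≡ 4 (mod 5).
    Then x = 16 + 28·4 = 128, valid modulo lcm(28, 5) = 140: x ≡ 128 (mod 140).
Verify: 128 mod 7 = 2 ✓, 128 mod 4 = 0 ✓, 128 mod 5 = 3 ✓.

x ≡ 128 (mod 140).


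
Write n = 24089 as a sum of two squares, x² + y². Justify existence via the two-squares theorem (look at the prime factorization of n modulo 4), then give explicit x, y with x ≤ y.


Step 1: Factor n = 24089 = 13 · 17 · 109.
Step 2: Check the mod-4 condition on each prime factor: 13 ≡ 1 (mod 4), exponent 1; 17 ≡ 1 (mod 4), exponent 1; 109 ≡ 1 (mod 4), exponent 1.
All primes ≡ 3 (mod 4) appear to even exponent (or don't appear), so by the two-squares theorem n IS expressible as a sum of two squares.
Step 3: Build a representation. Here n = 13 · 17 · 109 is a product of primes ≡ 1 (mod 4). Each prime p ≡ 1 (mod 4) is itself a sum of two squares; find a² by testing p − a² for a perfect square:
  13: 13 − 1² = 12, 13 − 2² = 9 = 3² ⇒ 13 = 2² + 3².
  17: 17 − 1² = 16 = 4² ⇒ 17 = 1² + 4².
  109: 109 − 1² = 108, 109 − 2² = 105, 109 − 3² = 100 = 10² ⇒ 109 = 3² + 10².
  Combine using the Brahmagupta–Fibonacci identity (a² + b²)(c² + d²) = (ac − bd)² + (ad + bc)² = (ac + bd)² + (ad − bc)²:
  13 · 17 = 221: from (2² + 3²)(1² + 4²), take (2·1 − 3·4, 2·4 + 3·1) = (2 − 12, 8 + 3) = (-10, 11); dropping signs (only squares matter) gives (10, 11); check 10² + 11² = 100 + 121 = 221 ✓.
  221 · 109 = 24089: from (10² + 11²)(3² + 10²), take (10·3 − 11·10, 10·10 + 11·3) = (30 − 110, 100 + 33) = (-80, 133); dropping signs (only squares matter) gives (80, 133); check 80² + 133² = 6400 + 17689 = 24089 ✓.
Step 4: Order so x ≤ y and verify: 80² + 133² = 6400 + 17689 = 24089 = n. ✓

n = 24089 = 80² + 133² (one valid representation with x ≤ y).


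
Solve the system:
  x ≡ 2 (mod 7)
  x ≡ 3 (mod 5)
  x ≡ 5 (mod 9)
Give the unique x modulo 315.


Moduli 7, 5, 9 are pairwise coprime; by CRT there is a unique solution modulo M = 7 · 5 · 9 = 315.
Solve pairwise, accumulating the modulus:
  Start with x ≡ 2 (mod 7).
  Combine with x ≡ 3 (mod 5): since gcd(7, 5) = 1, we get a unique residue mod 35.
    Write x = 2 + 7·t and substitute into x ≡ 3 (mod 5): 7·t ≡ 3 − 2 = 1 (mod 5).
    Reduce coefficients mod 5: 2·t ≡ 1 (mod 5).
    The inverse of 2 mod 5 is 3 (since 2·3 = 6 = 1·5 + 1), so t ≡ 3·1 = 3 ≡ 3 (mod 5).
    Then x = 2 + 7·3 = 23, valid modulo lcm(7, 5) = 35: x ≡ 23 (mod 35).
  Combine with x ≡ 5 (mod 9): since gcd(35, 9) = 1, we get a unique residue mod 315.
    Write x = 23 + 35·t and substitute into x ≡ 5 (mod 9): 35·t ≡ 5 − 23 = -18 (mod 9).
    Reduce coefficients mod 9: 8·t ≡ 0 (mod 9).
    The inverse of 8 mod 9 is 8 (since 8·8 = 64 = 7·9 + 1), so t ≡ 8·0 = 0 ≡ 0 (mod 9).
    Then x = 23 + 35·0 = 23, valid modulo lcm(35, 9) = 315: x ≡ 23 (mod 315).
Verify: 23 mod 7 = 2 ✓, 23 mod 5 = 3 ✓, 23 mod 9 = 5 ✓.

x ≡ 23 (mod 315).


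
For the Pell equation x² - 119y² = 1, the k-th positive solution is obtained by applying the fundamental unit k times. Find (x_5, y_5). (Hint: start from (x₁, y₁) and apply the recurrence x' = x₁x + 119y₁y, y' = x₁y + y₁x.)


Step 1: Find the fundamental solution (x₁, y₁) of x² - 119y² = 1.
  Expand √119 as a continued fraction. a₀ = ⌊√119⌋ = 10; iterate m_{k+1} = d_k·a_k − m_k, d_{k+1} = (119 − m_{k+1}²)/d_k, a_{k+1} = ⌊(a₀ + m_{k+1})/d_{k+1}⌋ (starting m₀ = 0, d₀ = 1), with convergents p_k = a_k·p_{k-1} + p_{k-2}, q_k = a_k·q_{k-1} + q_{k-2} (p₋₁ = 1, q₋₁ = 0):
  k = 0: a₀ = 10; p₀/q₀ = 10/1; p₀² − 119·q₀² = 100 − 119 = -19.
  k = 1: m = 10, d = 19, a = ⌊(10 + 10)/19⌋ = 1; p/q = (1·10 + 1)/(1·1 + 0) = 11/1; p² − 119·q² = 121 − 119 = 2.
  k = 2: m = 9, d = 2, a = ⌊(10 + 9)/2⌋ = 9; p/q = (9·11 + 10)/(9·1 + 1) = 109/10; p² − 119·q² = 11881 − 11900 = -19.
  k = 3: m = 9, d = 19, a = ⌊(10 + 9)/19⌋ = 1; p/q = (1·109 + 11)/(1·10 + 1) = 120/11; p² − 119·q² = 14400 − 14399 = 1.
  The first convergent with p² − 119·q² = 1 gives the fundamental solution (x₁, y₁) = (120, 11).
Step 2: Apply the recurrence (x_{n+1}, y_{n+1}) = (x₁x_n + 119y₁y_n, x₁y_n + y₁x_n) repeatedly.
  From (x_1, y_1) = (120, 11): x_2 = 120·120 + 119·11·11 = 28799; y_2 = 120·11 + 11·120 = 2640.
  From (x_2, y_2) = (28799, 2640): x_3 = 120·28799 + 119·11·2640 = 6911640; y_3 = 120·2640 + 11·28799 = 633589.
  From (x_3, y_3) = (6911640, 633589): x_4 = 120·6911640 + 119·11·633589 = 1658764801; y_4 = 120·633589 + 11·6911640 = 152058720.
  From (x_4, y_4) = (1658764801, 152058720): x_5 = 120·1658764801 + 119·11·152058720 = 398096640600; y_5 = 120·152058720 + 11·1658764801 = 36493459211.
Step 3: Verify x_5² - 119·y_5² = 158480935257005568360000 - 158480935257005568359999 = 1 (should be 1). ✓

(x_1, y_1) = (120, 11); (x_5, y_5) = (398096640600, 36493459211).


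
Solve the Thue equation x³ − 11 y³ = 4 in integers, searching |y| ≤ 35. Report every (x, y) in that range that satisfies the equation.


The equation is x³ - 11y³ = 4. For fixed y, x³ = 11·y³ + 4, so a solution requires the RHS to be a perfect cube.
Strategy: iterate y from -35 to 35, compute RHS = 11·y³ + 4, and check whether it is a (positive or negative) perfect cube.
Check small values of y:
  y = 0: RHS = 4 is not a perfect cube.
  y = 1: RHS = 15 is not a perfect cube.
  y = -1: RHS = -7 is not a perfect cube.
  y = 2: RHS = 92 is not a perfect cube.
  y = -2: RHS = -84 is not a perfect cube.
  y = 3: RHS = 301 is not a perfect cube.
  y = -3: RHS = -293 is not a perfect cube.
Continuing the search up to |y| = 35 finds no solutions either.
No (x, y) in the scanned range satisfies the equation.

No integer solutions with |y| ≤ 35.


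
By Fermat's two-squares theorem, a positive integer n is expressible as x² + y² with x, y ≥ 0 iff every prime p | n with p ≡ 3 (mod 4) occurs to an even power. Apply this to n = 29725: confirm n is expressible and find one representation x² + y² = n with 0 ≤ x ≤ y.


Step 1: Factor n = 29725 = 5^2 · 29 · 41.
Step 2: Check the mod-4 condition on each prime factor: 5 ≡ 1 (mod 4), exponent 2; 29 ≡ 1 (mod 4), exponent 1; 41 ≡ 1 (mod 4), exponent 1.
All primes ≡ 3 (mod 4) appear to even exponent (or don't appear), so by the two-squares theorem n IS expressible as a sum of two squares.
Step 3: Build a representation. Group n = k² · m with k = 5 and m = 29 · 41 = 1189 (a product of primes ≡ 1 (mod 4)); a representation of m scales to one of n via (k·x)² + (k·y)² = k²(x² + y²). Each prime p ≡ 1 (mod 4) is itself a sum of two squares; find a² by testing p − a² for a perfect square:
  29: 29 − 1² = 28, 29 − 2² = 25 = 5² ⇒ 29 = 2² + 5².
  41: 41 − 1² = 40, 41 − 2² = 37, 41 − 3² = 32, 41 − 4² = 25 = 5² ⇒ 41 = 4² + 5².
  Combine using the Brahmagupta–Fibonacci identity (a² + b²)(c² + d²) = (ac − bd)² + (ad + bc)² = (ac + bd)² + (ad − bc)²:
  29 · 41 = 1189: from (2² + 5²)(4² + 5²), take (2·4 − 5·5, 2·5 + 5·4) = (8 − 25, 10 + 20) = (-17, 30); dropping signs (only squares matter) gives (17, 30); check 17² + 30² = 289 + 900 = 1189 ✓.
  Scale by k = 5: (5·17, 5·30) = (85, 150).
Step 4: Order so x ≤ y and verify: 85² + 150² = 7225 + 22500 = 29725 = n. ✓

n = 29725 = 85² + 150² (one valid representation with x ≤ y).


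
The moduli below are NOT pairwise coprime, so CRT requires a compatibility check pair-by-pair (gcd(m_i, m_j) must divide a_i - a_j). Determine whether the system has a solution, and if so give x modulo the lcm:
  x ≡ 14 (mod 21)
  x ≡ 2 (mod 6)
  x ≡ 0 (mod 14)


Moduli 21, 6, 14 are not pairwise coprime, so CRT works modulo lcm(m_i) when all pairwise compatibility conditions hold.
Pairwise compatibility: gcd(m_i, m_j) must divide a_i - a_j for every pair.
Merge one congruence at a time:
  Start: x ≡ 14 (mod 21).
  Combine with x ≡ 2 (mod 6): gcd(21, 6) = 3; 2 - 14 = -12, which IS divisible by 3, so compatible.
    Write x = 14 + 21·t and substitute into x ≡ 2 (mod 6): 21·t ≡ 2 − 14 = -12 (mod 6).
    Divide the congruence (and modulus) by g = 3: 7·t ≡ -4 (mod 2).
    Reduce coefficients mod 2: 1·t ≡ 0 (mod 2).
    So t ≡ 0 (mod 2).
    Then x = 14 + 21·0 = 14, valid modulo lcm(21, 6) = 42: x ≡ 14 (mod 42).
  Combine with x ≡ 0 (mod 14): gcd(42, 14) = 14; 0 - 14 = -14, which IS divisible by 14, so compatible.
    Write x = 14 + 42·t and substitute into x ≡ 0 (mod 14): 42·t ≡ 0 − 14 = -14 (mod 14).
    Divide the congruence (and modulus) by g = 14: 3·t ≡ -1 (mod 1).
    Modulo 1 every t works; take t = 0.
    Then x = 14 + 42·0 = 14, valid modulo lcm(42, 14) = 42: x ≡ 14 (mod 42).
Verify: 14 mod 21 = 14, 14 mod 6 = 2, 14 mod 14 = 0.

x ≡ 14 (mod 42).


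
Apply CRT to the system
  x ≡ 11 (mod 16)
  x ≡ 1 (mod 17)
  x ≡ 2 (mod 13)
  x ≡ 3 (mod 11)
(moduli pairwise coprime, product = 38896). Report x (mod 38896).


Product of moduli M = 16 · 17 · 13 · 11 = 38896.
Merge one congruence at a time:
  Start: x ≡ 11 (mod 16).
  Combine with x ≡ 1 (mod 17); new modulus lcm = 272.
    Write x = 11 + 16·t and substitute into x ≡ 1 (mod 17): 16·t ≡ 1 − 11 = -10 (mod 17).
    Reduce coefficients mod 17: 16·t ≡ 7 (mod 17).
    The inverse of 16 mod 17 is 16 (since 16·16 = 256 = 15·17 + 1), so t ≡ 16·7 = 112 ≡ 10 (mod 17).
    Then x = 11 + 16·10 = 171, valid modulo lcm(16, 17) = 272: x ≡ 171 (mod 272).
  Combine with x ≡ 2 (mod 13); new modulus lcm = 3536.
    Write x = 171 + 272·t and substitute into x ≡ 2 (mod 13): 272·t ≡ 2 − 171 = -169 (mod 13).
    Reduce coefficients mod 13: 12·t ≡ 0 (mod 13).
    The inverse of 12 mod 13 is 12 (since 12·12 = 144 = 11·13 + 1), so t ≡ 12·0 = 0 ≡ 0 (mod 13).
    Then x = 171 + 272·0 = 171, valid modulo lcm(272, 13) = 3536: x ≡ 171 (mod 3536).
  Combine with x ≡ 3 (mod 11); new modulus lcm = 38896.
    Write x = 171 + 3536·t and substitute into x ≡ 3 (mod 11): 3536·t ≡ 3 − 171 = -168 (mod 11).
    Reduce coefficients mod 11: 5·t ≡ 8 (mod 11).
    The inverse of 5 mod 11 is 9 (since 5·9 = 45 = 4·11 + 1), so t ≡ 9·8 = 72 ≡ 6 (mod 11).
    Then x = 171 + 3536·6 = 21387, valid modulo lcm(3536, 11) = 38896: x ≡ 21387 (mod 38896).
Verify against each original: 21387 mod 16 = 11, 21387 mod 17 = 1, 21387 mod 13 = 2, 21387 mod 11 = 3.

x ≡ 21387 (mod 38896).
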